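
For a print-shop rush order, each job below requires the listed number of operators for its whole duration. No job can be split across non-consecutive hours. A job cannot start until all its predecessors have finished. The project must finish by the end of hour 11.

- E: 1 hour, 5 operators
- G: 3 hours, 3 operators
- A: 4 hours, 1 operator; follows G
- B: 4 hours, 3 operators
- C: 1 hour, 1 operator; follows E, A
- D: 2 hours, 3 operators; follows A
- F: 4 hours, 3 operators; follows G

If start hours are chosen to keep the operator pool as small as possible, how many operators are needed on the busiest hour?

6

Early-start (E@1, G@1, A@4, B@1, C@8, D@8, F@4) gives peak 11: h1:11  h2:6  h3:6  h4:7  h5:4  h6:4  h7:4  h8:4  h9:3  h10:0  h11:0.
Shift G→2, A→5, B→2, C→9, D→10, F→6.
Schedule E@1, G@2, A@5, B@2, C@9, D@10, F@6: h1:5  h2:6  h3:6  h4:6  h5:4  h6:4  h7:4  h8:4  h9:4  h10:3  h11:3 — peak 6.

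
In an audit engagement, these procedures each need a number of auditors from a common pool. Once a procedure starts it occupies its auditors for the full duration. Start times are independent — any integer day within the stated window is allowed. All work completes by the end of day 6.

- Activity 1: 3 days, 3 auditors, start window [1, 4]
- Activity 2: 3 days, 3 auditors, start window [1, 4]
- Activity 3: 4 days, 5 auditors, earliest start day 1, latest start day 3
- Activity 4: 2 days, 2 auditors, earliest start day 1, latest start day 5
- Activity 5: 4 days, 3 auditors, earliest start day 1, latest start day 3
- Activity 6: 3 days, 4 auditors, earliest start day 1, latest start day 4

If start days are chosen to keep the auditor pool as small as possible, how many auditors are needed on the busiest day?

Early-start (Activity 1@1, Activity 2@1, Activity 3@1, Activity 4@1, Activity 5@1, Activity 6@1) gives peak 20: d1:20  d2:20  d3:18  d4:8  d5:0  d6:0.
Shift Activity 5→3, Activity 6→4.
Schedule Activity 1@1, Activity 2@1, Activity 3@1, Activity 4@1, Activity 5@3, Activity 6@4: d1:13  d2:13  d3:14  d4:12  d5:7  d6:7 — peak 14.

14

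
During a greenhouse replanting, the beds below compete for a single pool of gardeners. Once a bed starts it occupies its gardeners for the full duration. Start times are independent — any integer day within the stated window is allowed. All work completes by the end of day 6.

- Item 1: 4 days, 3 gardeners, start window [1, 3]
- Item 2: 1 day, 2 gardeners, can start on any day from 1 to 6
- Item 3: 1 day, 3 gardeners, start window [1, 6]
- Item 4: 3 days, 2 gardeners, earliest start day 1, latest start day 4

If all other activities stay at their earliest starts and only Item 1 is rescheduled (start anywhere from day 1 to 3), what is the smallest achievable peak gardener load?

7

Item 1@1: d1:10  d2:5  d3:5  d4:3  d5:0  d6:0 → peak 10
Item 1@2: d1:7  d2:5  d3:5  d4:3  d5:3  d6:0 → peak 7
Item 1@3: d1:7  d2:2  d3:5  d4:3  d5:3  d6:3 → peak 7
Best is Item 1@2, peak 7.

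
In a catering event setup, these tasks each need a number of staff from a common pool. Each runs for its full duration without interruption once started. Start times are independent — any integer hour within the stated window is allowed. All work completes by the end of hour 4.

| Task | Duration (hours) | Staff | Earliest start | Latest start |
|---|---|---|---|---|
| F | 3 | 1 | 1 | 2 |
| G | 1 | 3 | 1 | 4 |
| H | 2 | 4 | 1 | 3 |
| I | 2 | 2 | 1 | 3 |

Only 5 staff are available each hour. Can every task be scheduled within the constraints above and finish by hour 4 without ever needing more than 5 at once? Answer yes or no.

Schedule F@1, G@4, H@1, I@3: h1:5  h2:5  h3:3  h4:5 — peak 5 ≤ 5.

yes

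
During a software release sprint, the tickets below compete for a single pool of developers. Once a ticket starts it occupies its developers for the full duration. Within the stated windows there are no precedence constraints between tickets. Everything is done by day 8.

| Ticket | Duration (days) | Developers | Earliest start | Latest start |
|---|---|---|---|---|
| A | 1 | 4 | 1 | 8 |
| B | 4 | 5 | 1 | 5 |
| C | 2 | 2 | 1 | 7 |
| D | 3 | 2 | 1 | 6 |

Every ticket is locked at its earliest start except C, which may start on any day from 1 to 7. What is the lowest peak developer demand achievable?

11

C@1: d1:13  d2:9  d3:7  d4:5  d5:0  d6:0  d7:0  d8:0 → peak 13
C@2: d1:11  d2:9  d3:9  d4:5  d5:0  d6:0  d7:0  d8:0 → peak 11
C@3: d1:11  d2:7  d3:9  d4:7  d5:0  d6:0  d7:0  d8:0 → peak 11
C@4: d1:11  d2:7  d3:7  d4:7  d5:2  d6:0  d7:0  d8:0 → peak 11
C@5: d1:11  d2:7  d3:7  d4:5  d5:2  d6:2  d7:0  d8:0 → peak 11
C@6: d1:11  d2:7  d3:7  d4:5  d5:0  d6:2  d7:2  d8:0 → peak 11
C@7: d1:11  d2:7  d3:7  d4:5  d5:0  d6:0  d7:2  d8:2 → peak 11
Best is C@2, peak 11.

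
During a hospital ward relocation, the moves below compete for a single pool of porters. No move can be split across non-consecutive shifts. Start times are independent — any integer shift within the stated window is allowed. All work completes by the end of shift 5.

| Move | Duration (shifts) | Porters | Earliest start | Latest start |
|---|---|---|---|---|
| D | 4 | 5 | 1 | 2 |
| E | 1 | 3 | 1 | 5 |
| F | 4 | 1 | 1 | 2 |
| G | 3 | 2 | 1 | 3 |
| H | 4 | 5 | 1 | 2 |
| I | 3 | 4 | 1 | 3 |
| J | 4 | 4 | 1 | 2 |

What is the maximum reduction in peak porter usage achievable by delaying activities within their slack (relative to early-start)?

3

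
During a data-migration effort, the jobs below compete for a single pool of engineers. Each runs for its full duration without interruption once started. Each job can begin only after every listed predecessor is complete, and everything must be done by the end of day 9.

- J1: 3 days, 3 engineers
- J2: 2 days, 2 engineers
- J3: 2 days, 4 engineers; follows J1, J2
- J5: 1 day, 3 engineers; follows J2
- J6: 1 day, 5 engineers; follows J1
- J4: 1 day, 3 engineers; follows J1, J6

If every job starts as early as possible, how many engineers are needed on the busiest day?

9

Early-start schedule: J1@1, J2@1, J3@4, J5@3, J6@4, J4@5.
Load per day: day 1: 5, day 2: 5, day 3: 6, day 4: 9, day 5: 7, day 6: 0, day 7: 0, day 8: 0, day 9: 0.
Peak is 9.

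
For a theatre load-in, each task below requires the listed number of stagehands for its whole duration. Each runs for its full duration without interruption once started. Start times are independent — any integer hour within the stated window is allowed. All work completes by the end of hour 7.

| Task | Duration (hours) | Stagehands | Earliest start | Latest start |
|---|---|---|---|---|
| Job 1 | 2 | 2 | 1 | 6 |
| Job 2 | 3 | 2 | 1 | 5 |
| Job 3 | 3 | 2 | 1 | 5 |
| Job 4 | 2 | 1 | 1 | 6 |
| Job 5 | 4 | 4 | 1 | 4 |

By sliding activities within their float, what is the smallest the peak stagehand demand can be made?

6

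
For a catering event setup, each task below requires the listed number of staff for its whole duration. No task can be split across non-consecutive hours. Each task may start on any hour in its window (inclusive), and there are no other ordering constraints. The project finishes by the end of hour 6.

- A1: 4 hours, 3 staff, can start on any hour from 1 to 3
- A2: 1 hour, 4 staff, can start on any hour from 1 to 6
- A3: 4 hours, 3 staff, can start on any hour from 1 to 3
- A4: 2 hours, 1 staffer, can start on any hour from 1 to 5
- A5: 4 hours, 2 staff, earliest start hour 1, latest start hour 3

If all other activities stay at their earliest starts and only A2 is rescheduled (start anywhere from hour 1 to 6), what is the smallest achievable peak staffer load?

9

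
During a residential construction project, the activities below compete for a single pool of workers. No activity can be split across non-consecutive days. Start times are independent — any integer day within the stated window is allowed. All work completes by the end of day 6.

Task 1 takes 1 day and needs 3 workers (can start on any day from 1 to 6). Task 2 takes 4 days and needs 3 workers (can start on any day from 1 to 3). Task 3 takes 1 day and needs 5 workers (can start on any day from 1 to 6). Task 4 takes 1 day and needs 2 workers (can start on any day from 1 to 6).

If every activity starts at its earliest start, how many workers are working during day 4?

3

At early start, day 4 has: Task 2.
Demand: 3 = 3.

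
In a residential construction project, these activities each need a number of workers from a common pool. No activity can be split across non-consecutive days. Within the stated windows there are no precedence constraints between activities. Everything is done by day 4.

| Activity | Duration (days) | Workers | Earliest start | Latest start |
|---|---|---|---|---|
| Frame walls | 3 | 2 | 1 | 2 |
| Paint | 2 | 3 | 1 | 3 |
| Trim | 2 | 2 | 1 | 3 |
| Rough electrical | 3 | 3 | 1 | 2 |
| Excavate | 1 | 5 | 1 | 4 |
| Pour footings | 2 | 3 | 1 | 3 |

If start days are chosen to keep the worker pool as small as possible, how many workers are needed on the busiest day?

Early-start (Frame walls@1, Paint@1, Trim@1, Rough electrical@1, Excavate@1, Pour footings@1) gives peak 18: d1:18  d2:13  d3:5  d4:0.
Shift Excavate→4, Pour footings→3.
Schedule Frame walls@1, Paint@1, Trim@1, Rough electrical@1, Excavate@4, Pour footings@3: d1:10  d2:10  d3:8  d4:8 — peak 10.

10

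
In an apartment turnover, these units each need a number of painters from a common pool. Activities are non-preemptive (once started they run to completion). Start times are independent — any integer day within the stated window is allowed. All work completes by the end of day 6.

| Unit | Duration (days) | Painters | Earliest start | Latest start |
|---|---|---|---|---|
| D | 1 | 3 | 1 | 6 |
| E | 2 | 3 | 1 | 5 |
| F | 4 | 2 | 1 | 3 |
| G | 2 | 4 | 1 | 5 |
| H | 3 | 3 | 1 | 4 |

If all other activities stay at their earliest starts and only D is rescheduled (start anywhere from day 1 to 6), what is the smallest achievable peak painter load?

D@1: d1:15  d2:12  d3:5  d4:2  d5:0  d6:0 → peak 15
D@2: d1:12  d2:15  d3:5  d4:2  d5:0  d6:0 → peak 15
D@3: d1:12  d2:12  d3:8  d4:2  d5:0  d6:0 → peak 12
D@4: d1:12  d2:12  d3:5  d4:5  d5:0  d6:0 → peak 12
D@5: d1:12  d2:12  d3:5  d4:2  d5:3  d6:0 → peak 12
D@6: d1:12  d2:12  d3:5  d4:2  d5:0  d6:3 → peak 12
Best is D@3, peak 12.

12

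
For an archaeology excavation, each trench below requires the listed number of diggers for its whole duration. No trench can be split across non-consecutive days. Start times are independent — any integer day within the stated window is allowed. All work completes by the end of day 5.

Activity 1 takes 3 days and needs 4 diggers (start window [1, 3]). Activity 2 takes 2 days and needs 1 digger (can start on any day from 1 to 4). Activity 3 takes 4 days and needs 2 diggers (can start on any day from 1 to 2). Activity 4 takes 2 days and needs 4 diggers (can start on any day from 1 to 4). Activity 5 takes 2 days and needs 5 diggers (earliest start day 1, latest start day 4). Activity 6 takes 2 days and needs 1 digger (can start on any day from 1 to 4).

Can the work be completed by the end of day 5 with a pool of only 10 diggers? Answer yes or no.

yes

Schedule Activity 1@1, Activity 2@3, Activity 3@1, Activity 4@1, Activity 5@4, Activity 6@3: d1:10  d2:10  d3:8  d4:9  d5:5 — peak 10 ≤ 10.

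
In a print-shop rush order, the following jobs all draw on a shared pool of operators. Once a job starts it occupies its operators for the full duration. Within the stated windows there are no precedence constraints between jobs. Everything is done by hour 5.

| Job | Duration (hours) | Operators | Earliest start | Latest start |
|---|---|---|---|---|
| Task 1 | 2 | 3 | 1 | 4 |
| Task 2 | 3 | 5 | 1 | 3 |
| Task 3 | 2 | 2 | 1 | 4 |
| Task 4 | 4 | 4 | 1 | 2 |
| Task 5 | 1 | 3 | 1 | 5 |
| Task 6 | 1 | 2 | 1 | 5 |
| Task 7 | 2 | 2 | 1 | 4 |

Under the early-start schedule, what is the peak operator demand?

Early-start schedule: Task 1@1, Task 2@1, Task 3@1, Task 4@1, Task 5@1, Task 6@1, Task 7@1.
Load per hour: hour 1: 21, hour 2: 16, hour 3: 9, hour 4: 4, hour 5: 0.
Peak is 21.

21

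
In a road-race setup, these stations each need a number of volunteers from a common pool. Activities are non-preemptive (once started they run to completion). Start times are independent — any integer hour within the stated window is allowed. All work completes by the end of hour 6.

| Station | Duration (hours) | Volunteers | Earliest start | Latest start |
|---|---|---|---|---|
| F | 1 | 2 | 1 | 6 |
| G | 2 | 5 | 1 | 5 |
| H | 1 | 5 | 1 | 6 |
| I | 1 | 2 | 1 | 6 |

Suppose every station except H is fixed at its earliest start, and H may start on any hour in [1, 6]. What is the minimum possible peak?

9

H@1: h1:14  h2:5  h3:0  h4:0  h5:0  h6:0 → peak 14
H@2: h1:9  h2:10  h3:0  h4:0  h5:0  h6:0 → peak 10
H@3: h1:9  h2:5  h3:5  h4:0  h5:0  h6:0 → peak 9
H@4: h1:9  h2:5  h3:0  h4:5  h5:0  h6:0 → peak 9
H@5: h1:9  h2:5  h3:0  h4:0  h5:5  h6:0 → peak 9
H@6: h1:9  h2:5  h3:0  h4:0  h5:0  h6:5 → peak 9
Best is H@3, peak 9.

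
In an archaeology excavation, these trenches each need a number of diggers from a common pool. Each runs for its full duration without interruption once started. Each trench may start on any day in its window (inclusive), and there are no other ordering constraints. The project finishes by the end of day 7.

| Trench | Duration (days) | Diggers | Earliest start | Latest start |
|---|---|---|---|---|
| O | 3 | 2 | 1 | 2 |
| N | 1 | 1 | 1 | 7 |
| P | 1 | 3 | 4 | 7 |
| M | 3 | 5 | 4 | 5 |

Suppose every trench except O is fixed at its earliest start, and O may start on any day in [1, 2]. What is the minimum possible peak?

O@1: d1:3  d2:2  d3:2  d4:8  d5:5  d6:5  d7:0 → peak 8
O@2: d1:1  d2:2  d3:2  d4:10  d5:5  d6:5  d7:0 → peak 10
Best is O@1, peak 8.

8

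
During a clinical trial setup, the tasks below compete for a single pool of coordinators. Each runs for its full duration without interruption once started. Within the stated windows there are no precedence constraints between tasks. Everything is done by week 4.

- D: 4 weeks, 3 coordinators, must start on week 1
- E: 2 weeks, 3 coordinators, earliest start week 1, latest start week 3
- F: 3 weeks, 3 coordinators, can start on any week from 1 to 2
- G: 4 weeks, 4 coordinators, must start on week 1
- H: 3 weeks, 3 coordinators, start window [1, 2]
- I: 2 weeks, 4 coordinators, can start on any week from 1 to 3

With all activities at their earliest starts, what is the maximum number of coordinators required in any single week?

Early-start schedule: D@1, E@1, F@1, G@1, H@1, I@1.
Load per week: week 1: 20, week 2: 20, week 3: 13, week 4: 7.
Peak is 20.

20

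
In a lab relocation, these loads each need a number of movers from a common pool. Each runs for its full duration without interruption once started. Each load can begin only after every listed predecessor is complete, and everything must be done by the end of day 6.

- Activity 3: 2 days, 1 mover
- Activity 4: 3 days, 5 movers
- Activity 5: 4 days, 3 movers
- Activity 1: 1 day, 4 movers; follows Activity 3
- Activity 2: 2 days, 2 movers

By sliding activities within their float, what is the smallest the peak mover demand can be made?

8

Early-start (Activity 3@1, Activity 4@1, Activity 5@1, Activity 1@3, Activity 2@1) gives peak 12: d1:11  d2:11  d3:12  d4:3  d5:0  d6:0.
Shift Activity 5→3, Activity 1→4.
Schedule Activity 3@1, Activity 4@1, Activity 5@3, Activity 1@4, Activity 2@1: d1:8  d2:8  d3:8  d4:7  d5:3  d6:3 — peak 8.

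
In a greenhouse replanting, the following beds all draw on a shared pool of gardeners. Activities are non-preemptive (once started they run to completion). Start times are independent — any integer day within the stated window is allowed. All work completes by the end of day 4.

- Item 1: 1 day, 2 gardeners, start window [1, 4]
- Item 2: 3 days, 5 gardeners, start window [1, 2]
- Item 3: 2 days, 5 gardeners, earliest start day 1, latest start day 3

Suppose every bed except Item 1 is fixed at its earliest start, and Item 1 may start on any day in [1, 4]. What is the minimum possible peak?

10

Item 1@1: d1:12  d2:10  d3:5  d4:0 → peak 12
Item 1@2: d1:10  d2:12  d3:5  d4:0 → peak 12
Item 1@3: d1:10  d2:10  d3:7  d4:0 → peak 10
Item 1@4: d1:10  d2:10  d3:5  d4:2 → peak 10
Best is Item 1@3, peak 10.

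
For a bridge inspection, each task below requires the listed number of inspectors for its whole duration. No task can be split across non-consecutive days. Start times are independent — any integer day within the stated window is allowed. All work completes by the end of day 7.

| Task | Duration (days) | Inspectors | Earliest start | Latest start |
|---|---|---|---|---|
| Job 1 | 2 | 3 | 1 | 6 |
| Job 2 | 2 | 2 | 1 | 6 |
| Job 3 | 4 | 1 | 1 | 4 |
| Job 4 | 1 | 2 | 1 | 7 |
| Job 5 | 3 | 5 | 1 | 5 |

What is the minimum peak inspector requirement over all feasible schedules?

Early-start (Job 1@1, Job 2@1, Job 3@1, Job 4@1, Job 5@1) gives peak 13: d1:13  d2:11  d3:6  d4:1  d5:0  d6:0  d7:0.
Shift Job 2→3, Job 4→3, Job 5→5.
Schedule Job 1@1, Job 2@3, Job 3@1, Job 4@3, Job 5@5: d1:4  d2:4  d3:5  d4:3  d5:5  d6:5  d7:5 — peak 5.
Total inspector-days = 31 over 7 days ⇒ peak ≥ ⌈31/7⌉ = 5, so 5 is optimal.

5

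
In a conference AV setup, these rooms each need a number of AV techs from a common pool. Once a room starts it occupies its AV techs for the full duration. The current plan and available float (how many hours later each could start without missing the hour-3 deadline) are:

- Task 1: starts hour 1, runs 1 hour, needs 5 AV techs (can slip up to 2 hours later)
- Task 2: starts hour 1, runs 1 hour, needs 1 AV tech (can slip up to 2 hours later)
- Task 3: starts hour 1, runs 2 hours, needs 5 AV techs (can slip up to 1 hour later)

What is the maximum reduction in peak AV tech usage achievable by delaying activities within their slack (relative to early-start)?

Early-start peak: h1:11  h2:5  h3:0 ⇒ 11.
Leveled (Task 1@1, Task 2@1, Task 3@2): h1:6  h2:5  h3:5 ⇒ 6.
Reduction 11 − 6 = 5.

5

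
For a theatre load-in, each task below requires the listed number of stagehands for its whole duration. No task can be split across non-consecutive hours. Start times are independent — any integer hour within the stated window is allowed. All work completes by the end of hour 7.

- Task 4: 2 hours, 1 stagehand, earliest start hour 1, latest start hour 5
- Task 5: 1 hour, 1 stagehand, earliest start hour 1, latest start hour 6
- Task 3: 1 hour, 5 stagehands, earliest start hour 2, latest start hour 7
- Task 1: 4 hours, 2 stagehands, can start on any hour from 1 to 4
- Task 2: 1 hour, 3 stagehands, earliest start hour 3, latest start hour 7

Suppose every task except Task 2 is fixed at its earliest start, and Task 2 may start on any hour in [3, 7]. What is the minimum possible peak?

Task 2@3: h1:4  h2:8  h3:5  h4:2  h5:0  h6:0  h7:0 → peak 8
Task 2@4: h1:4  h2:8  h3:2  h4:5  h5:0  h6:0  h7:0 → peak 8
Task 2@5: h1:4  h2:8  h3:2  h4:2  h5:3  h6:0  h7:0 → peak 8
Task 2@6: h1:4  h2:8  h3:2  h4:2  h5:0  h6:3  h7:0 → peak 8
Task 2@7: h1:4  h2:8  h3:2  h4:2  h5:0  h6:0  h7:3 → peak 8
Best is Task 2@3, peak 8.

8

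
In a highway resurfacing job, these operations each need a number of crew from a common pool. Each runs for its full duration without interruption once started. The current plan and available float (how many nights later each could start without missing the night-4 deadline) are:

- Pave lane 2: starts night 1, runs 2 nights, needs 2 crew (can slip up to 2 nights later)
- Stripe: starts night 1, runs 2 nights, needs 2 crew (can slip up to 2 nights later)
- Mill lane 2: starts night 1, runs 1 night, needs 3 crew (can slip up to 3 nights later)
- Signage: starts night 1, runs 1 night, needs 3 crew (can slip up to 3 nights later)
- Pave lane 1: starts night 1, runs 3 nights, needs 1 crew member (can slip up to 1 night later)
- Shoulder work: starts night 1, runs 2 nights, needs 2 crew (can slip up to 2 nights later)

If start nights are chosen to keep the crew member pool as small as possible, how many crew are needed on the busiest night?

6

Early-start (Pave lane 2@1, Stripe@1, Mill lane 2@1, Signage@1, Pave lane 1@1, Shoulder work@1) gives peak 13: n1:13  n2:7  n3:1  n4:0.
Shift Mill lane 2→3, Signage→4, Shoulder work→3.
Schedule Pave lane 2@1, Stripe@1, Mill lane 2@3, Signage@4, Pave lane 1@1, Shoulder work@3: n1:5  n2:5  n3:6  n4:5 — peak 6.
Total crew member-nights = 21 over 4 nights ⇒ peak ≥ ⌈21/4⌉ = 6, so 6 is optimal.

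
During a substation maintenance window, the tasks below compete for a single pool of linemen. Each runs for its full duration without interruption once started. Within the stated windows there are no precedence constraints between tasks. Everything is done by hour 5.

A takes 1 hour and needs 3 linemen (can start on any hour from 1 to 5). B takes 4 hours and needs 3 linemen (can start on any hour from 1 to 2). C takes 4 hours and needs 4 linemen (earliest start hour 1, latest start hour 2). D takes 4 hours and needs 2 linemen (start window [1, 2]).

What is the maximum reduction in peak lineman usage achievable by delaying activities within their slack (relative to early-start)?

3

Early-start peak: h1:12  h2:9  h3:9  h4:9  h5:0 ⇒ 12.
Leveled (A@1, B@1, C@2, D@1): h1:8  h2:9  h3:9  h4:9  h5:4 ⇒ 9.
Reduction 12 − 9 = 3.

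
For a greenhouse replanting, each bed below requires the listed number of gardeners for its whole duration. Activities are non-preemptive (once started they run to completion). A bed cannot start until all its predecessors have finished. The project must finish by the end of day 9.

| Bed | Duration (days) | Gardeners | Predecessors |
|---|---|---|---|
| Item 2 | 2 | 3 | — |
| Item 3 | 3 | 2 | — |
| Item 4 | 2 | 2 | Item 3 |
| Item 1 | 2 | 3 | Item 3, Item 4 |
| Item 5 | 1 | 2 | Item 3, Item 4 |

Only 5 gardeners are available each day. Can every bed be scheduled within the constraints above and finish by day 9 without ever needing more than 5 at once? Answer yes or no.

yes

Schedule Item 2@1, Item 3@1, Item 4@4, Item 1@6, Item 5@6: d1:5  d2:5  d3:2  d4:2  d5:2  d6:5  d7:3  d8:0  d9:0 — peak 5 ≤ 5.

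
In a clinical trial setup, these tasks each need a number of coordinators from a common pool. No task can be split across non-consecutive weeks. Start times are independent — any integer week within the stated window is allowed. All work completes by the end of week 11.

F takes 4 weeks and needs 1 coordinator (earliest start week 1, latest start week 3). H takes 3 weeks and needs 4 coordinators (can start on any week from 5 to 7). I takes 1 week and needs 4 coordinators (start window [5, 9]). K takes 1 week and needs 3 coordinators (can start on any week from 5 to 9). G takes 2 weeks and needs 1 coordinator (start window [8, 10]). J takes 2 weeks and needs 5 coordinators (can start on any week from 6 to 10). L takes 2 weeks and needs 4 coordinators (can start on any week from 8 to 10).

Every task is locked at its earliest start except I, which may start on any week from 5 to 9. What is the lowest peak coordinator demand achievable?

I@5: w1:1  w2:1  w3:1  w4:1  w5:11  w6:9  w7:9  w8:5  w9:5  w10:0  w11:0 → peak 11
I@6: w1:1  w2:1  w3:1  w4:1  w5:7  w6:13  w7:9  w8:5  w9:5  w10:0  w11:0 → peak 13
I@7: w1:1  w2:1  w3:1  w4:1  w5:7  w6:9  w7:13  w8:5  w9:5  w10:0  w11:0 → peak 13
I@8: w1:1  w2:1  w3:1  w4:1  w5:7  w6:9  w7:9  w8:9  w9:5  w10:0  w11:0 → peak 9
I@9: w1:1  w2:1  w3:1  w4:1  w5:7  w6:9  w7:9  w8:5  w9:9  w10:0  w11:0 → peak 9
Best is I@8, peak 9.

9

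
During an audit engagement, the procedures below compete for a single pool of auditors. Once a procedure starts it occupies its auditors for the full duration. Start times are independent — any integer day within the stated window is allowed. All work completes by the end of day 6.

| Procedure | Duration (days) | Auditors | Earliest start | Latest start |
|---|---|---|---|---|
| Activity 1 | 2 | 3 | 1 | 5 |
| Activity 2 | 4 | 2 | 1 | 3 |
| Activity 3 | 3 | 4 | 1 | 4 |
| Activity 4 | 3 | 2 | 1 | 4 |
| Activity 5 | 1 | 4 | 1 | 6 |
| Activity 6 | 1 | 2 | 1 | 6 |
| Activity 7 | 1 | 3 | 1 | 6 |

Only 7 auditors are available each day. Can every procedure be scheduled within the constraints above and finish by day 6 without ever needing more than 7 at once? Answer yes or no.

The minimum achievable peak is 8; 7 < 8, so no feasible schedule stays within the cap.

no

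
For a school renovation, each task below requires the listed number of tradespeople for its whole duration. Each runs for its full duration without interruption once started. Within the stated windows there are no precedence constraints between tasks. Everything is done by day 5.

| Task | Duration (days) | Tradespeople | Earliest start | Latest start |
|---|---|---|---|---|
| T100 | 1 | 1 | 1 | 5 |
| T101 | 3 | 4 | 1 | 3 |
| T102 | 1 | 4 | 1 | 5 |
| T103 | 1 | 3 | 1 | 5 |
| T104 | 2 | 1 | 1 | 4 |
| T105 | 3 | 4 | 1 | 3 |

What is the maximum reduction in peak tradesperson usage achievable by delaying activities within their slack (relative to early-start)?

Early-start peak: d1:17  d2:9  d3:8  d4:0  d5:0 ⇒ 17.
Leveled (T100@1, T101@1, T102@2, T103@1, T104@4, T105@3): d1:8  d2:8  d3:8  d4:5  d5:5 ⇒ 8.
Reduction 17 − 8 = 9.

9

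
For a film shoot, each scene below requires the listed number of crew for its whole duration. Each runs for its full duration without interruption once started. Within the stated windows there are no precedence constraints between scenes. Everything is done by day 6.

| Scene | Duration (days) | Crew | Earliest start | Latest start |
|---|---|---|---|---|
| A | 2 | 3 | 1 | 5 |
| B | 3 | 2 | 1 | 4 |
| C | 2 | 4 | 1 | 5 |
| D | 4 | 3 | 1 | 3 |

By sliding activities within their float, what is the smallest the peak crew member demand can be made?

Early-start (A@1, B@1, C@1, D@1) gives peak 12: d1:12  d2:12  d3:5  d4:3  d5:0  d6:0.
Shift B→3, C→5.
Schedule A@1, B@3, C@5, D@1: d1:6  d2:6  d3:5  d4:5  d5:6  d6:4 — peak 6.
Total crew member-days = 32 over 6 days ⇒ peak ≥ ⌈32/6⌉ = 6, so 6 is optimal.

6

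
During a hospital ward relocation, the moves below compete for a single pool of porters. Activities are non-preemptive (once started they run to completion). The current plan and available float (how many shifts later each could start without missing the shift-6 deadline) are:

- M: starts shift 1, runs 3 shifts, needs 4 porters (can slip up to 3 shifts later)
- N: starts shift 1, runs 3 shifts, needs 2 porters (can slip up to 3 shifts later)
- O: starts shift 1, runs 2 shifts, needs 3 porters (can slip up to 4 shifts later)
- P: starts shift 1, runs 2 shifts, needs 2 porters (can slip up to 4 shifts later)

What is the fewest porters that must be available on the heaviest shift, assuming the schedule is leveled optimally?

Early-start (M@1, N@1, O@1, P@1) gives peak 11: s1:11  s2:11  s3:6  s4:0  s5:0  s6:0.
Shift O→4, P→4.
Schedule M@1, N@1, O@4, P@4: s1:6  s2:6  s3:6  s4:5  s5:5  s6:0 — peak 6.

6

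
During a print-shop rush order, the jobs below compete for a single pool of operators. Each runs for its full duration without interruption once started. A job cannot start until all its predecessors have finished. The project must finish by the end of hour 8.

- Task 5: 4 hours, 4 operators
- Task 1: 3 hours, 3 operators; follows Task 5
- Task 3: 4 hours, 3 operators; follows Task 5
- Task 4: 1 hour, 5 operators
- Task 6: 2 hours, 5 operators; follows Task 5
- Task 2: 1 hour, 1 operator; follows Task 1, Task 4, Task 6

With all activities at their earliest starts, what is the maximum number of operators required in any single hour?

11

Early-start schedule: Task 5@1, Task 1@5, Task 3@5, Task 4@1, Task 6@5, Task 2@8.
Load per hour: hour 1: 9, hour 2: 4, hour 3: 4, hour 4: 4, hour 5: 11, hour 6: 11, hour 7: 6, hour 8: 4.
Peak is 11.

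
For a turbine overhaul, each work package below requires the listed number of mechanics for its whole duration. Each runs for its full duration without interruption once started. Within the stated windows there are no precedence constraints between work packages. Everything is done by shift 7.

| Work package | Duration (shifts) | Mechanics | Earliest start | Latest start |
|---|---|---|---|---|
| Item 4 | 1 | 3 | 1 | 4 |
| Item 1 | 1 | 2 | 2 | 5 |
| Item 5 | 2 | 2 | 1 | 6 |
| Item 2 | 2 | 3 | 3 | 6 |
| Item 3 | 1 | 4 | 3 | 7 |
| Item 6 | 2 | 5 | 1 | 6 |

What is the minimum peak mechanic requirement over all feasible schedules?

Early-start (Item 4@1, Item 1@2, Item 5@1, Item 2@3, Item 3@3, Item 6@1) gives peak 10: s1:10  s2:9  s3:7  s4:3  s5:0  s6:0  s7:0.
Shift Item 3→5, Item 6→6.
Schedule Item 4@1, Item 1@2, Item 5@1, Item 2@3, Item 3@5, Item 6@6: s1:5  s2:4  s3:3  s4:3  s5:4  s6:5  s7:5 — peak 5.
Total mechanic-shifts = 29 over 7 shifts ⇒ peak ≥ ⌈29/7⌉ = 5, so 5 is optimal.

5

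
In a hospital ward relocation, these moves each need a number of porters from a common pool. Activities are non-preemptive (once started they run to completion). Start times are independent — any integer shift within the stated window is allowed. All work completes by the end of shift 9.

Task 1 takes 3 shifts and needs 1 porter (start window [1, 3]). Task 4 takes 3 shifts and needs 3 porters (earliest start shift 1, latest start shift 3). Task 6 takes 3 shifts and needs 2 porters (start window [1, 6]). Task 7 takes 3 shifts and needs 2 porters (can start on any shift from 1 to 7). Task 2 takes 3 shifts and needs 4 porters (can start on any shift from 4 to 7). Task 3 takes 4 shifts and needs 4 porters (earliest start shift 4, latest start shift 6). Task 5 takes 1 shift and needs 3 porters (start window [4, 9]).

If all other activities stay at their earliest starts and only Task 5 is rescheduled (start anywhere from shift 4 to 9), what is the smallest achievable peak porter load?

8

Task 5@4: s1:8  s2:8  s3:8  s4:11  s5:8  s6:8  s7:4  s8:0  s9:0 → peak 11
Task 5@5: s1:8  s2:8  s3:8  s4:8  s5:11  s6:8  s7:4  s8:0  s9:0 → peak 11
Task 5@6: s1:8  s2:8  s3:8  s4:8  s5:8  s6:11  s7:4  s8:0  s9:0 → peak 11
Task 5@7: s1:8  s2:8  s3:8  s4:8  s5:8  s6:8  s7:7  s8:0  s9:0 → peak 8
Task 5@8: s1:8  s2:8  s3:8  s4:8  s5:8  s6:8  s7:4  s8:3  s9:0 → peak 8
Task 5@9: s1:8  s2:8  s3:8  s4:8  s5:8  s6:8  s7:4  s8:0  s9:3 → peak 8
Best is Task 5@7, peak 8.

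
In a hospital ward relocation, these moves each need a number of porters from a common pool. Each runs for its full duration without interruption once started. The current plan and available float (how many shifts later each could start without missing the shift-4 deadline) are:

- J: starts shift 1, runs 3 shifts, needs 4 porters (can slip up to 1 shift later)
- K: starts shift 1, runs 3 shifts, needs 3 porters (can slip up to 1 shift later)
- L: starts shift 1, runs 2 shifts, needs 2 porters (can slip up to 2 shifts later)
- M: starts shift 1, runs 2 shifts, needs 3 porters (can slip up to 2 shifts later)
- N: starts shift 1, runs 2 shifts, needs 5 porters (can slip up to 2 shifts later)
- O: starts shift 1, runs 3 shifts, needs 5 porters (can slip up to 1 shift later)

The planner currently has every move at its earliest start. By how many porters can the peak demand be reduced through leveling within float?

5

Early-start peak: s1:22  s2:22  s3:12  s4:0 ⇒ 22.
Leveled (J@1, K@1, L@1, M@1, N@3, O@1): s1:17  s2:17  s3:17  s4:5 ⇒ 17.
Reduction 22 − 17 = 5.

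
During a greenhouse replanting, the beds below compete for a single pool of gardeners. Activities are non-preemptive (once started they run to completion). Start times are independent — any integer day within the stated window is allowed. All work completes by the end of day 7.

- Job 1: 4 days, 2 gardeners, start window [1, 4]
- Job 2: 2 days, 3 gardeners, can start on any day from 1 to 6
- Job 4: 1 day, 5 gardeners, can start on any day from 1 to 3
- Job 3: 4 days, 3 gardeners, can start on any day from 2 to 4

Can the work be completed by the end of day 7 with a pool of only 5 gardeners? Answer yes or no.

yes

Schedule Job 1@2, Job 2@2, Job 4@1, Job 3@4: d1:5  d2:5  d3:5  d4:5  d5:5  d6:3  d7:3 — peak 5 ≤ 5.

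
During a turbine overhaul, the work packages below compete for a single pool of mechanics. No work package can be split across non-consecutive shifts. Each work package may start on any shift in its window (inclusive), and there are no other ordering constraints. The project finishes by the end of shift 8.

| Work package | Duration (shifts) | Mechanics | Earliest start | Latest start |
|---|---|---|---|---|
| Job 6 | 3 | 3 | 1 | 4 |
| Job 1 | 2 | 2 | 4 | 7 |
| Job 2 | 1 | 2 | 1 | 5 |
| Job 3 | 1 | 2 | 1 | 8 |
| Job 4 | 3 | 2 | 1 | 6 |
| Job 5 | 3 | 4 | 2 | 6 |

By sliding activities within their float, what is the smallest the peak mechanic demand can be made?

Early-start (Job 6@1, Job 1@4, Job 2@1, Job 3@1, Job 4@1, Job 5@2) gives peak 9: s1:9  s2:9  s3:9  s4:6  s5:2  s6:0  s7:0  s8:0.
Shift Job 3→2, Job 4→3, Job 5→6.
Schedule Job 6@1, Job 1@4, Job 2@1, Job 3@2, Job 4@3, Job 5@6: s1:5  s2:5  s3:5  s4:4  s5:4  s6:4  s7:4  s8:4 — peak 5.
Total mechanic-shifts = 35 over 8 shifts ⇒ peak ≥ ⌈35/8⌉ = 5, so 5 is optimal.

5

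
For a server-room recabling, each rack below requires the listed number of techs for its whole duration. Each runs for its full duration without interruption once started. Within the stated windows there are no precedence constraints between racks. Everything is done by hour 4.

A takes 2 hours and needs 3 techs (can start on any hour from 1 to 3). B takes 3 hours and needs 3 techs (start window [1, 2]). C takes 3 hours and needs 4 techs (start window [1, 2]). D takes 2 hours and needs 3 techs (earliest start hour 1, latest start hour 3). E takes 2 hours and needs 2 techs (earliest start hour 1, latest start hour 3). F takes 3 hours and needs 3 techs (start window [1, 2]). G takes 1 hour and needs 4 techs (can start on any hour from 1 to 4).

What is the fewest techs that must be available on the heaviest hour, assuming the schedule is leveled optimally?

Early-start (A@1, B@1, C@1, D@1, E@1, F@1, G@1) gives peak 22: h1:22  h2:18  h3:10  h4:0.
Shift D→3, G→4.
Schedule A@1, B@1, C@1, D@3, E@1, F@1, G@4: h1:15  h2:15  h3:13  h4:7 — peak 15.

15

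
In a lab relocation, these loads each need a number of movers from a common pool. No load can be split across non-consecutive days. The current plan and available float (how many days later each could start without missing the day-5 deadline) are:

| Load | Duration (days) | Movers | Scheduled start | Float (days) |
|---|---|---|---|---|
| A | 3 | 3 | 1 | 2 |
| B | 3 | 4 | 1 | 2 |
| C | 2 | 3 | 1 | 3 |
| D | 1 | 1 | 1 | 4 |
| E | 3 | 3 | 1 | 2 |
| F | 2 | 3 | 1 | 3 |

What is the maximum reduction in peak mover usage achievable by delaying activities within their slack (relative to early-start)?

7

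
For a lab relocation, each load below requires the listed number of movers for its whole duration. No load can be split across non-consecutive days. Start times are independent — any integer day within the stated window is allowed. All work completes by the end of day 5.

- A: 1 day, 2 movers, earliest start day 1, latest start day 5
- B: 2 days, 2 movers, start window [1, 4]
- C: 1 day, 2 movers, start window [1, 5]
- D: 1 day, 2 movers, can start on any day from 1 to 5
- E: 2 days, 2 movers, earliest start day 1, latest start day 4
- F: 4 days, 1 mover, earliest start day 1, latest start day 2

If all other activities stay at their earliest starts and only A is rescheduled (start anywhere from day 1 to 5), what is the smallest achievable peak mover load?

9

A@1: d1:11  d2:5  d3:1  d4:1  d5:0 → peak 11
A@2: d1:9  d2:7  d3:1  d4:1  d5:0 → peak 9
A@3: d1:9  d2:5  d3:3  d4:1  d5:0 → peak 9
A@4: d1:9  d2:5  d3:1  d4:3  d5:0 → peak 9
A@5: d1:9  d2:5  d3:1  d4:1  d5:2 → peak 9
Best is A@2, peak 9.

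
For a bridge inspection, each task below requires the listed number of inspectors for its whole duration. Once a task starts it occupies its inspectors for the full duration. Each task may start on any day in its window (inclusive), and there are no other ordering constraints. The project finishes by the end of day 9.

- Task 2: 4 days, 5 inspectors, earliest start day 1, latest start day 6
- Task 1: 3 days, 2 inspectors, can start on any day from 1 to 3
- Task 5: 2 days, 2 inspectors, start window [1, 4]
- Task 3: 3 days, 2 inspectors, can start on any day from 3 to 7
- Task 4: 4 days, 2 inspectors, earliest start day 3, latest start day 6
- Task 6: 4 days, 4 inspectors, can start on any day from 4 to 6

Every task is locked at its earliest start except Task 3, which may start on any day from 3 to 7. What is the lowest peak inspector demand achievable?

11

Task 3@3: d1:9  d2:9  d3:11  d4:13  d5:8  d6:6  d7:4  d8:0  d9:0 → peak 13
Task 3@4: d1:9  d2:9  d3:9  d4:13  d5:8  d6:8  d7:4  d8:0  d9:0 → peak 13
Task 3@5: d1:9  d2:9  d3:9  d4:11  d5:8  d6:8  d7:6  d8:0  d9:0 → peak 11
Task 3@6: d1:9  d2:9  d3:9  d4:11  d5:6  d6:8  d7:6  d8:2  d9:0 → peak 11
Task 3@7: d1:9  d2:9  d3:9  d4:11  d5:6  d6:6  d7:6  d8:2  d9:2 → peak 11
Best is Task 3@5, peak 11.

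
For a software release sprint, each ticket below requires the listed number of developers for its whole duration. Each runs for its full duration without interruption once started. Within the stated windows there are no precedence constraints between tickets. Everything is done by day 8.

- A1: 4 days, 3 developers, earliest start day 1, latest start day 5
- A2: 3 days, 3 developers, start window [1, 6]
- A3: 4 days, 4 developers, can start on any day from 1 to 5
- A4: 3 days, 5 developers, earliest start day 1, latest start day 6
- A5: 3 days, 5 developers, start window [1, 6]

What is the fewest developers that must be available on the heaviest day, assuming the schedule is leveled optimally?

10

Early-start (A1@1, A2@1, A3@1, A4@1, A5@1) gives peak 20: d1:20  d2:20  d3:20  d4:7  d5:0  d6:0  d7:0  d8:0.
Shift A4→5, A5→5.
Schedule A1@1, A2@1, A3@1, A4@5, A5@5: d1:10  d2:10  d3:10  d4:7  d5:10  d6:10  d7:10  d8:0 — peak 10.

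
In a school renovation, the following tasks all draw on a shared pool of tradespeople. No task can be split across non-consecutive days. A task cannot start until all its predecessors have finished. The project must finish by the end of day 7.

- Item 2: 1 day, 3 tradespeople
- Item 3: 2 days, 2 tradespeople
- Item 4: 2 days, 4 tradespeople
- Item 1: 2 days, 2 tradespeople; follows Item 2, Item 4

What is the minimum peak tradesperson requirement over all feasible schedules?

Early-start (Item 2@1, Item 3@1, Item 4@1, Item 1@3) gives peak 9: d1:9  d2:6  d3:2  d4:2  d5:0  d6:0  d7:0.
Shift Item 3→2, Item 4→4, Item 1→6.
Schedule Item 2@1, Item 3@2, Item 4@4, Item 1@6: d1:3  d2:2  d3:2  d4:4  d5:4  d6:2  d7:2 — peak 4.

4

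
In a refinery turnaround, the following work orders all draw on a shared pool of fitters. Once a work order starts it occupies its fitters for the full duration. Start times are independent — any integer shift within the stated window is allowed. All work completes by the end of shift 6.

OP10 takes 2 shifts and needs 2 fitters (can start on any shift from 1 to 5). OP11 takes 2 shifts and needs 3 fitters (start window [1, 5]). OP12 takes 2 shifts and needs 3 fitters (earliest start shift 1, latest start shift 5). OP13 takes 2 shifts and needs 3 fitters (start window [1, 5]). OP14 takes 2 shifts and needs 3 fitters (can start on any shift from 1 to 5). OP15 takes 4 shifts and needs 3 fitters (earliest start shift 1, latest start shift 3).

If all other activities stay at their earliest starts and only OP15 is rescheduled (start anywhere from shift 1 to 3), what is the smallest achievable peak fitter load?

14

OP15@1: s1:17  s2:17  s3:3  s4:3  s5:0  s6:0 → peak 17
OP15@2: s1:14  s2:17  s3:3  s4:3  s5:3  s6:0 → peak 17
OP15@3: s1:14  s2:14  s3:3  s4:3  s5:3  s6:3 → peak 14
Best is OP15@3, peak 14.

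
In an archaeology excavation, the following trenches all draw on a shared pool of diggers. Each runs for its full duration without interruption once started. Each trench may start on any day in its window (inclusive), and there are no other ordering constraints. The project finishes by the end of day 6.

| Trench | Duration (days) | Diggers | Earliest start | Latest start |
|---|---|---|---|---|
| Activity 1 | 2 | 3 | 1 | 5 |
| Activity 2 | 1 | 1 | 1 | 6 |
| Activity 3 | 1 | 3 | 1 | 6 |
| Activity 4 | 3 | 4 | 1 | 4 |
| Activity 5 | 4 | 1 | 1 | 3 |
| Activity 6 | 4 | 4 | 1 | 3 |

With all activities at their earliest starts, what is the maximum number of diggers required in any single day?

16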